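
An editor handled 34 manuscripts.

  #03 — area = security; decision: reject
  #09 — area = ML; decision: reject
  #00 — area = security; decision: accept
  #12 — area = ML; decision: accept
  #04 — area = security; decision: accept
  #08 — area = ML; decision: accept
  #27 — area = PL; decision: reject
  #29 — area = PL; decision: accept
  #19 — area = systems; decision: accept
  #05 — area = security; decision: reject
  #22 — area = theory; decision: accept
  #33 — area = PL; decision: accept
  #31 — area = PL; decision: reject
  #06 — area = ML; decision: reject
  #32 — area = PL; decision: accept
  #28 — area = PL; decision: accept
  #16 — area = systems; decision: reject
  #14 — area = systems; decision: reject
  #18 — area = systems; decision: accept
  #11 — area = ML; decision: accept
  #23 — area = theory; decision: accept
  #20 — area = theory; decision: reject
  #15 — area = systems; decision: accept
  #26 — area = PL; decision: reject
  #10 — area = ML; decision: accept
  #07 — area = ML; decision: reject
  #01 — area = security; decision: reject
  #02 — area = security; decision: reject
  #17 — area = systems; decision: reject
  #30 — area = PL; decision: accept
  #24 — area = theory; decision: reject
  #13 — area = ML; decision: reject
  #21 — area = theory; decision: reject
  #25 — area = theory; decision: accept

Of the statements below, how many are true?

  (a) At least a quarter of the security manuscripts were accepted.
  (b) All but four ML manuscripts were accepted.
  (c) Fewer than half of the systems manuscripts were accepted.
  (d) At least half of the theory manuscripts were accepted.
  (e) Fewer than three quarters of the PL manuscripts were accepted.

(a) security: |A| = 6, |A ∩ B| = 2; needs |A ∩ B| / |A| ≥ 1/4 — true.
(b) ML: |A| = 8, |A ∩ B| = 4; needs |A ∖ B| = 4 — true.
(c) systems: |A| = 6, |A ∩ B| = 3; needs |A ∩ B| < |A ∖ B| — false.
(d) theory: |A| = 6, |A ∩ B| = 3; needs |A ∩ B| ≥ |A ∖ B| — true.
(e) PL: |A| = 8, |A ∩ B| = 5; needs |A ∩ B| / |A| < 3/4 — true.

4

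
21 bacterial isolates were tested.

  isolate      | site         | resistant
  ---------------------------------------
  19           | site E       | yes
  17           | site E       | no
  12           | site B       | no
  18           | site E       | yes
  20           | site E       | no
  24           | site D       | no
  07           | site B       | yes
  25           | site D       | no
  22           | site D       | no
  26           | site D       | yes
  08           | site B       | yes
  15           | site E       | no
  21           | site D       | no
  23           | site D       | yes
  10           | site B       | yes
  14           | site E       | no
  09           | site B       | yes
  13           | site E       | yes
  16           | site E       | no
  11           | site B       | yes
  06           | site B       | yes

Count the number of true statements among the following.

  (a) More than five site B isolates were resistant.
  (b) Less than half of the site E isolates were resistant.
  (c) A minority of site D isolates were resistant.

(a) site B: |A| = 7, |A ∩ B| = 6; needs |A ∩ B| > 5 — true.
(b) site E: |A| = 8, |A ∩ B| = 3; needs |A ∩ B| < |A ∖ B| — true.
(c) site D: |A| = 6, |A ∩ B| = 2; needs |A ∩ B| < |A ∖ B| — true.

3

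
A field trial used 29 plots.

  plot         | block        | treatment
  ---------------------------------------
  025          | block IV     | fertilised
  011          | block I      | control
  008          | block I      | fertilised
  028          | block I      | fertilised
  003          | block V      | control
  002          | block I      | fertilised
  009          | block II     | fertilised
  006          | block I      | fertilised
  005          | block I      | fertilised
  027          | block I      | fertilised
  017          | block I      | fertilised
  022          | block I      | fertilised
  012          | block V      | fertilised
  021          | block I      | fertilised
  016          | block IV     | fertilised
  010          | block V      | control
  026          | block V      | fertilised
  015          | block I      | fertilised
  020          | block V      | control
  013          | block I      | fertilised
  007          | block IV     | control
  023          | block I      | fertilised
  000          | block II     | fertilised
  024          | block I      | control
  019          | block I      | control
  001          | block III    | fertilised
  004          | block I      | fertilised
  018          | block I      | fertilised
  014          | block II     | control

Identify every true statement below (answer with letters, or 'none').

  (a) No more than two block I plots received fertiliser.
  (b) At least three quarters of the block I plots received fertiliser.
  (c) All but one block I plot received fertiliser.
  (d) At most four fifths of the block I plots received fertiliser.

(b)

|A| = 17, |A ∩ B| = 14, |A ∖ B| = 3.
(a) |A ∩ B| ≤ 2: fails.
(b) |A ∩ B| / |A| ≥ 3/4: holds.
(c) |A ∖ B| = 1: fails.
(d) |A ∩ B| / |A| ≤ 4/5: fails.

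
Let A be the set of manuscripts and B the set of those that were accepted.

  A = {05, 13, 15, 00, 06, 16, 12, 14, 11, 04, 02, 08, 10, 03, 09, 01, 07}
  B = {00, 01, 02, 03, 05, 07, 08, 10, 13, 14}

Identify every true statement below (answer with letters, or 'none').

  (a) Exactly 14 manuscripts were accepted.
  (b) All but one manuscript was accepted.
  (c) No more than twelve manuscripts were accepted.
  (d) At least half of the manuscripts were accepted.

(c), (d)

|A| = 17, |A ∩ B| = 10, |A ∖ B| = 7.
(a) |A ∩ B| = 14: fails.
(b) |A ∖ B| = 1: fails.
(c) |A ∩ B| ≤ 12: holds.
(d) |A ∩ B| ≥ |A ∖ B|: holds.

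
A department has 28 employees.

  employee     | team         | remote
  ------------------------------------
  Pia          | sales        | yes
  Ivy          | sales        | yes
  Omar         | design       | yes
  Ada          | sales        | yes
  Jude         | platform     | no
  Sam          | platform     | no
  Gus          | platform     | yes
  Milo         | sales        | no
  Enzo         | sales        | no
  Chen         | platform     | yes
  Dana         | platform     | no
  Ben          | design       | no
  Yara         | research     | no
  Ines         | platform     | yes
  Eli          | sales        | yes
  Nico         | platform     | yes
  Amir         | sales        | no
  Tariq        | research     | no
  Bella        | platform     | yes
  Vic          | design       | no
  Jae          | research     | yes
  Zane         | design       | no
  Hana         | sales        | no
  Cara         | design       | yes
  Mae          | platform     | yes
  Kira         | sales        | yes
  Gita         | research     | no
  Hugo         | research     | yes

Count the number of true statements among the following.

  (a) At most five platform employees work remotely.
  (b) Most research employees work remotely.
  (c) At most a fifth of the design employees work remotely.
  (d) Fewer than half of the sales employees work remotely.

(a) platform: |A| = 9, |A ∩ B| = 6; needs |A ∩ B| ≤ 5 — false.
(b) research: |A| = 5, |A ∩ B| = 2; needs |A ∩ B| > |A ∖ B| — false.
(c) design: |A| = 5, |A ∩ B| = 2; needs |A ∩ B| / |A| ≤ 1/5 — false.
(d) sales: |A| = 9, |A ∩ B| = 5; needs |A ∩ B| < |A ∖ B| — false.

0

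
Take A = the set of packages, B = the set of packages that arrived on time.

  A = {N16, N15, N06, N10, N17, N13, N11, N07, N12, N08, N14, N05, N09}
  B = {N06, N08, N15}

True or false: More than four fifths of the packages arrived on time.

Truth condition: |A ∩ B| / |A| > 4/5.
A (the restrictor) = {N16, N15, N06, N10, N17, N13, N11, N07, N12, N08, N14, N05, N09}, |A| = 13.
A ∩ B = {N15, N06, N08}, so |A ∩ B| = 3.
A ∖ B = {N16, N10, N17, N13, N11, N07, N12, N14, N05, N09}, so |A ∖ B| = 10.
|A ∩ B|/|A| = 3/13, so the statement is false.

False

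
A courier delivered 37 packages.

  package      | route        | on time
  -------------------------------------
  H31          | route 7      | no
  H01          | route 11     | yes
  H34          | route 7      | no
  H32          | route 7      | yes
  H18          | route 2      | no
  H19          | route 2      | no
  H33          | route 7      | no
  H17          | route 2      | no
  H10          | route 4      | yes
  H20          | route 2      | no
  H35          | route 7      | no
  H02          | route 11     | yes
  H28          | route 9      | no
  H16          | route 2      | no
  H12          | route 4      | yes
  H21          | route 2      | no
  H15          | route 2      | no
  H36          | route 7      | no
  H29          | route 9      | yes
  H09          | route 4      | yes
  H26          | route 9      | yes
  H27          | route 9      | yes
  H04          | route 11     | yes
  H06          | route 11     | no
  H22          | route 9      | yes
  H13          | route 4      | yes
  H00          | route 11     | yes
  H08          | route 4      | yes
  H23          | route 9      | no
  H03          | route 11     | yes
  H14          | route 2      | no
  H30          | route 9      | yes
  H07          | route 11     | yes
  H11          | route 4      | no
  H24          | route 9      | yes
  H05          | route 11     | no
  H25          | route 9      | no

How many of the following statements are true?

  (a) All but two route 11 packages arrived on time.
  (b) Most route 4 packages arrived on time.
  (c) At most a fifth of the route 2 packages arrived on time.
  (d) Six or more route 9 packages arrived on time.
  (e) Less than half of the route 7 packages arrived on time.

5

(a) route 11: |A| = 8, |A ∩ B| = 6; needs |A ∖ B| = 2 — true.
(b) route 4: |A| = 6, |A ∩ B| = 5; needs |A ∩ B| > |A ∖ B| — true.
(c) route 2: |A| = 8, |A ∩ B| = 0; needs |A ∩ B| / |A| ≤ 1/5 — true.
(d) route 9: |A| = 9, |A ∩ B| = 6; needs |A ∩ B| ≥ 6 — true.
(e) route 7: |A| = 6, |A ∩ B| = 1; needs |A ∩ B| < |A ∖ B| — true.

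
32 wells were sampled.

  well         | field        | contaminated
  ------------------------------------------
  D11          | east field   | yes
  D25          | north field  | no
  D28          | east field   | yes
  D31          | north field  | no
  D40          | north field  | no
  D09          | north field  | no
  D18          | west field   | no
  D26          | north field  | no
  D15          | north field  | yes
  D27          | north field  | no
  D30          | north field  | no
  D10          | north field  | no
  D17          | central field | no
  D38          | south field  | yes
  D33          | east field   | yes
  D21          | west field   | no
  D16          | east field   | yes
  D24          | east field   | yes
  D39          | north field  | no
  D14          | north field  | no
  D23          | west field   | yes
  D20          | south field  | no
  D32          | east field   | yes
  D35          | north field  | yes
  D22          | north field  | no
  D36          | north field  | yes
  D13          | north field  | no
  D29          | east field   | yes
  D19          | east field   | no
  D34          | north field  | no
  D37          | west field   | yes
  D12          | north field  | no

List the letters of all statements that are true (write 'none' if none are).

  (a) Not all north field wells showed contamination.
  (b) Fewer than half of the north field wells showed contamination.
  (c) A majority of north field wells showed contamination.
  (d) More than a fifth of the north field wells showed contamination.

|A| = 17, |A ∩ B| = 3, |A ∖ B| = 14.
(a) A ⊄ B (|A ∖ B| ≥ 1): holds.
(b) |A ∩ B| < |A ∖ B|: holds.
(c) |A ∩ B| > |A ∖ B|: fails.
(d) |A ∩ B| / |A| > 1/5: fails.

(a), (b)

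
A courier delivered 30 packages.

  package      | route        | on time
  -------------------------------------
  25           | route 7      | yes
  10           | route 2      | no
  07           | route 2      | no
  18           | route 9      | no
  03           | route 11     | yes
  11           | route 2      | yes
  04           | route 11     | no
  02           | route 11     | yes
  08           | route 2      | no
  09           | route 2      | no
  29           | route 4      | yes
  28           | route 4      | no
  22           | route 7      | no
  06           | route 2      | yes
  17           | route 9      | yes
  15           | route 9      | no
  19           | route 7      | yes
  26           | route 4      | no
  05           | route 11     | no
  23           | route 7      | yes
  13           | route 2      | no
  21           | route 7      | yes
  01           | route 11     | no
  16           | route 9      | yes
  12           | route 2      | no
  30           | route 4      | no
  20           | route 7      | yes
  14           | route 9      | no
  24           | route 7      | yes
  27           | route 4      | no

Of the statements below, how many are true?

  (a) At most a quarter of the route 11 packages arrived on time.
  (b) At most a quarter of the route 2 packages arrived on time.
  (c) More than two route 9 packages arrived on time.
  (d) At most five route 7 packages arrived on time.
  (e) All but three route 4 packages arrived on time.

1

(a) route 11: |A| = 5, |A ∩ B| = 2; needs |A ∩ B| / |A| ≤ 1/4 — false.
(b) route 2: |A| = 8, |A ∩ B| = 2; needs |A ∩ B| / |A| ≤ 1/4 — true.
(c) route 9: |A| = 5, |A ∩ B| = 2; needs |A ∩ B| > 2 — false.
(d) route 7: |A| = 7, |A ∩ B| = 6; needs |A ∩ B| ≤ 5 — false.
(e) route 4: |A| = 5, |A ∩ B| = 1; needs |A ∖ B| = 3 — false.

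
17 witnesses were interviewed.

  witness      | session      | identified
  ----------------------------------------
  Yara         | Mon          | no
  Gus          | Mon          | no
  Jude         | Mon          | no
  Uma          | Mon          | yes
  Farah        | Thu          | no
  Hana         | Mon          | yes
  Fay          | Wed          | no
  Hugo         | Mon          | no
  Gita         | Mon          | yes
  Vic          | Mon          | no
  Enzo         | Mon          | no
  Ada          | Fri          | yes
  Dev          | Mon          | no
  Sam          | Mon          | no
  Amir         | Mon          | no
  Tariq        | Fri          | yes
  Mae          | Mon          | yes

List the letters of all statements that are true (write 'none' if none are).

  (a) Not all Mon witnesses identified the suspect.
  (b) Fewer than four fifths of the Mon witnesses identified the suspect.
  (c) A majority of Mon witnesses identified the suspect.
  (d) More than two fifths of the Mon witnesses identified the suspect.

|A| = 13, |A ∩ B| = 4, |A ∖ B| = 9.
(a) A ⊄ B (|A ∖ B| ≥ 1): holds.
(b) |A ∩ B| / |A| < 4/5: holds.
(c) |A ∩ B| > |A ∖ B|: fails.
(d) |A ∩ B| / |A| > 2/5: fails.

(a), (b)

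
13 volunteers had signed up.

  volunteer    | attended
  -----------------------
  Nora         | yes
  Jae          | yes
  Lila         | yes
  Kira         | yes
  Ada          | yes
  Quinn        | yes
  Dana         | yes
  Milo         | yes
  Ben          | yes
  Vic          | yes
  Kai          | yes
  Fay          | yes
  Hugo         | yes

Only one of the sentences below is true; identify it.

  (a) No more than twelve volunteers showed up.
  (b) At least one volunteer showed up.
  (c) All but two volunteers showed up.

(b)

|A| = 13, |A ∩ B| = 13, |A ∖ B| = 0.
(a) requires |A ∩ B| ≤ 12: false.
(b) requires A ∩ B ≠ ∅ (|A ∩ B| ≥ 1): true.
(c) requires |A ∖ B| = 2: false.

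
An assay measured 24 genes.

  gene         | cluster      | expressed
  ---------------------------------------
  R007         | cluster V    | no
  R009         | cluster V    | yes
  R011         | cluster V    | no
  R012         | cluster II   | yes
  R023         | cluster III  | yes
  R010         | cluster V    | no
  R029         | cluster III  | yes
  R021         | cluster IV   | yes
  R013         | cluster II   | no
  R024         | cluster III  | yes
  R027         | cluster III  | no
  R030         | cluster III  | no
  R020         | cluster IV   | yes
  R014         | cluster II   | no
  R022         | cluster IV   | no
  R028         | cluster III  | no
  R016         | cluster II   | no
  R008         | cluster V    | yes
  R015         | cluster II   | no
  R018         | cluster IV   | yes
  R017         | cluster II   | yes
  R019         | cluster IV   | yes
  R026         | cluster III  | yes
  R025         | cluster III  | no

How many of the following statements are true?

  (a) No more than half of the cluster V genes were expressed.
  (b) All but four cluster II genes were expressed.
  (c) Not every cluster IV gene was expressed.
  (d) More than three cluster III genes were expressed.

4

(a) cluster V: |A| = 5, |A ∩ B| = 2; needs |A ∩ B| ≤ |A ∖ B| — true.
(b) cluster II: |A| = 6, |A ∩ B| = 2; needs |A ∖ B| = 4 — true.
(c) cluster IV: |A| = 5, |A ∩ B| = 4; needs A ⊄ B (|A ∖ B| ≥ 1) — true.
(d) cluster III: |A| = 8, |A ∩ B| = 4; needs |A ∩ B| > 3 — true.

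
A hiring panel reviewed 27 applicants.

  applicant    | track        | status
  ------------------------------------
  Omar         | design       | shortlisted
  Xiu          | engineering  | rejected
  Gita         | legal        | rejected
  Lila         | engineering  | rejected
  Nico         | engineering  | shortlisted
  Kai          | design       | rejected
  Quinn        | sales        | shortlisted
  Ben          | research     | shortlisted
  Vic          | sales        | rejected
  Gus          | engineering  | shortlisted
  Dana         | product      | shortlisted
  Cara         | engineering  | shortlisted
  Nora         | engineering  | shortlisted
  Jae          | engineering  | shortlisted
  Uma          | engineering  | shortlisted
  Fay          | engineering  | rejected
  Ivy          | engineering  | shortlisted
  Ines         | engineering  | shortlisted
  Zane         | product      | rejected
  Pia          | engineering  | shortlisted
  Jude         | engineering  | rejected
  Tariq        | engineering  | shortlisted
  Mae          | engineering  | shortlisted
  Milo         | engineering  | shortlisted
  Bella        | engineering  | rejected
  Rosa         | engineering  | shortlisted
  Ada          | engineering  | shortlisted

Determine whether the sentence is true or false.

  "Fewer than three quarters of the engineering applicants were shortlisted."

True

The determiner here denotes the relation: |A ∩ B| / |A| < 3/4.
|A| = 19, |A ∩ B| = 14, |A ∖ B| = 5.
|A ∩ B|/|A| = 14/19, so the statement is true.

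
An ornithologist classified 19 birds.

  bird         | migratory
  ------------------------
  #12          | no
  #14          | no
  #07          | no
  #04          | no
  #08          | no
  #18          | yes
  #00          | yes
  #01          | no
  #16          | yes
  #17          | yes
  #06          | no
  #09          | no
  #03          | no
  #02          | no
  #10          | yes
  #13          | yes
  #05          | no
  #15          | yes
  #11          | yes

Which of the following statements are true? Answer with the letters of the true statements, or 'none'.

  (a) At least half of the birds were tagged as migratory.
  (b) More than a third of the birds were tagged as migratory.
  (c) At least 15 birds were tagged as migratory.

|A| = 19, |A ∩ B| = 8, |A ∖ B| = 11.
(a) |A ∩ B| ≥ |A ∖ B|: fails.
(b) |A ∩ B| / |A| > 1/3: holds.
(c) |A ∩ B| ≥ 15: fails.

(b)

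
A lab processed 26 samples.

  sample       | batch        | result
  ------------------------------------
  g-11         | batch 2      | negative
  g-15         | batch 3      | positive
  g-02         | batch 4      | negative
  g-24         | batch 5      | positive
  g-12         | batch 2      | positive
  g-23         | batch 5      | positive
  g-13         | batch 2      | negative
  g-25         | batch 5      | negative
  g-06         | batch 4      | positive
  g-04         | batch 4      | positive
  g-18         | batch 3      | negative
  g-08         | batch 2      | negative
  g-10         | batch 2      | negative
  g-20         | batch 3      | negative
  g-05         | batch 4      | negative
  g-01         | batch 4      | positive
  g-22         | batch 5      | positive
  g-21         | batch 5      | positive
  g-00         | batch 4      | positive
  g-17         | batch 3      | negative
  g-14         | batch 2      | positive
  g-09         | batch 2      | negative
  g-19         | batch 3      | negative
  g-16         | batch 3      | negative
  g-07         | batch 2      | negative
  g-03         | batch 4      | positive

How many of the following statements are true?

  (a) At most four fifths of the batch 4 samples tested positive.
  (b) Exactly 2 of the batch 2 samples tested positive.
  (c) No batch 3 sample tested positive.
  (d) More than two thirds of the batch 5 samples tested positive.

(a) batch 4: |A| = 7, |A ∩ B| = 5; needs |A ∩ B| / |A| ≤ 4/5 — true.
(b) batch 2: |A| = 8, |A ∩ B| = 2; needs |A ∩ B| = 2 — true.
(c) batch 3: |A| = 6, |A ∩ B| = 1; needs A ∩ B = ∅ (|A ∩ B| = 0) — false.
(d) batch 5: |A| = 5, |A ∩ B| = 4; needs |A ∩ B| / |A| > 2/3 — true.

3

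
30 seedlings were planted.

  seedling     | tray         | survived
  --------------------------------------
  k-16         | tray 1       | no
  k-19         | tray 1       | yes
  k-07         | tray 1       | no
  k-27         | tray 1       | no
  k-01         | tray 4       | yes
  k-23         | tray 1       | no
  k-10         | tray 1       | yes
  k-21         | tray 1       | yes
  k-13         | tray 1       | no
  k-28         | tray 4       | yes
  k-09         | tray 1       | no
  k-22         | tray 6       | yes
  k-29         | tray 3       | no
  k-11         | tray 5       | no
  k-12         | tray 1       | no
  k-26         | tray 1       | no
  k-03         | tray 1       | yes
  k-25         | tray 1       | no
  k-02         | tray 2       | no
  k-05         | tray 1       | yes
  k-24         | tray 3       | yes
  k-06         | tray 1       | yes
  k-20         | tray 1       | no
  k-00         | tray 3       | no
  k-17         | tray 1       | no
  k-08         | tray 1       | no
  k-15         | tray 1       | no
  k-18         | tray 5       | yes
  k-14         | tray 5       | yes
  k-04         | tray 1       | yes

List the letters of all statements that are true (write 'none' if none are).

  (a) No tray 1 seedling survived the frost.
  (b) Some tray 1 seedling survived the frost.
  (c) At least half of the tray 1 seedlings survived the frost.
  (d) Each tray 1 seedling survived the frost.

(b)

|A| = 20, |A ∩ B| = 7, |A ∖ B| = 13.
(a) A ∩ B = ∅ (|A ∩ B| = 0): fails.
(b) A ∩ B ≠ ∅ (|A ∩ B| ≥ 1): holds.
(c) |A ∩ B| ≥ |A ∖ B|: fails.
(d) A ⊆ B, i.e. every element of A is in B (|A ∖ B| = 0): fails.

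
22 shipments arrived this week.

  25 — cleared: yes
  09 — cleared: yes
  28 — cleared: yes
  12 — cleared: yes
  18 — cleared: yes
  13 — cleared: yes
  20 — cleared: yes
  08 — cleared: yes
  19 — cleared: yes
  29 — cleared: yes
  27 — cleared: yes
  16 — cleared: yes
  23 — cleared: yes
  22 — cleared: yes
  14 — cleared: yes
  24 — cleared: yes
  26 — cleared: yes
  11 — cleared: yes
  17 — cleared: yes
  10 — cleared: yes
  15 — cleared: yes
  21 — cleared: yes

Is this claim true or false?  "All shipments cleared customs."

True

The determiner here denotes the relation: A ⊆ B, i.e. every element of A is in B (|A ∖ B| = 0).
|A| = 22, |A ∩ B| = 22, |A ∖ B| = 0.
So the statement is true.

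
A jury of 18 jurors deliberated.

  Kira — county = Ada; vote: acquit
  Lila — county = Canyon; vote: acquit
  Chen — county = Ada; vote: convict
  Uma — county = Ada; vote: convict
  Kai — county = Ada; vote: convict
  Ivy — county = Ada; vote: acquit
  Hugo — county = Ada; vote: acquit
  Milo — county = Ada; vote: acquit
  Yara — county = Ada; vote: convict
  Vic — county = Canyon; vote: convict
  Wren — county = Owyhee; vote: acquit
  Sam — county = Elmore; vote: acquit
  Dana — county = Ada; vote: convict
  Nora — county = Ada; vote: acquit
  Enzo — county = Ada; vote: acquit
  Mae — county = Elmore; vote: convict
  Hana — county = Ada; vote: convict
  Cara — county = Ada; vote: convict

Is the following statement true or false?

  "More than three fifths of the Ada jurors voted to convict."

'More than three fifths of the Ada jurors voted to convict' holds iff |A ∩ B| / |A| > 3/5.
A (the restrictor) = {Kira, Chen, Uma, Kai, Ivy, Hugo, Milo, Yara, Dana, Nora, Enzo, Hana, Cara}, |A| = 13.
A ∩ B = {Chen, Uma, Kai, Yara, Dana, Hana, Cara}, so |A ∩ B| = 7.
A ∖ B = {Kira, Ivy, Hugo, Milo, Nora, Enzo}, so |A ∖ B| = 6.
|A ∩ B|/|A| = 7/13, so the statement is false.

False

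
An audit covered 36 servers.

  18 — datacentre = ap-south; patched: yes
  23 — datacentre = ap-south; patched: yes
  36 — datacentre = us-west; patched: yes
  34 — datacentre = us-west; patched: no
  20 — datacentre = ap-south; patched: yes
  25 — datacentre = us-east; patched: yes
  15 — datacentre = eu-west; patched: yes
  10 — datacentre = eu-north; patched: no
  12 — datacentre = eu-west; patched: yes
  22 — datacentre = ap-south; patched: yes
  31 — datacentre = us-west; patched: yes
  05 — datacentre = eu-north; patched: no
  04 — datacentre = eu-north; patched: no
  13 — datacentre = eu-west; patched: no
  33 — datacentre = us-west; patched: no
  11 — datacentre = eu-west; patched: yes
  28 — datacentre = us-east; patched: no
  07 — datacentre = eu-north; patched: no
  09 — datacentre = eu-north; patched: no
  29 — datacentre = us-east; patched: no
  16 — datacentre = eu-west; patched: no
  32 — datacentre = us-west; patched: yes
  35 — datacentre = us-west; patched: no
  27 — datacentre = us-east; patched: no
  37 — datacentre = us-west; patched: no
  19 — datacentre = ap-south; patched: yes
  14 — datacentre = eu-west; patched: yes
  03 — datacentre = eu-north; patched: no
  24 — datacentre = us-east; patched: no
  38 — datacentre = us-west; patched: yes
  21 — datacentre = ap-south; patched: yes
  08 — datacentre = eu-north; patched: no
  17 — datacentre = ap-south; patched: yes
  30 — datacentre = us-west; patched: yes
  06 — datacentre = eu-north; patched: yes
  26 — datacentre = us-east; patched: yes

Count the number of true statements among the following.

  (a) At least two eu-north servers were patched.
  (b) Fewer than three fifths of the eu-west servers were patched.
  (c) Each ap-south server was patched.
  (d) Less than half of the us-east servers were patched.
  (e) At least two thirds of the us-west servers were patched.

2

(a) eu-north: |A| = 8, |A ∩ B| = 1; needs |A ∩ B| ≥ 2 — false.
(b) eu-west: |A| = 6, |A ∩ B| = 4; needs |A ∩ B| / |A| < 3/5 — false.
(c) ap-south: |A| = 7, |A ∩ B| = 7; needs A ⊆ B, i.e. every element of A is in B (|A ∖ B| = 0) — true.
(d) us-east: |A| = 6, |A ∩ B| = 2; needs |A ∩ B| < |A ∖ B| — true.
(e) us-west: |A| = 9, |A ∩ B| = 5; needs |A ∩ B| / |A| ≥ 2/3 — false.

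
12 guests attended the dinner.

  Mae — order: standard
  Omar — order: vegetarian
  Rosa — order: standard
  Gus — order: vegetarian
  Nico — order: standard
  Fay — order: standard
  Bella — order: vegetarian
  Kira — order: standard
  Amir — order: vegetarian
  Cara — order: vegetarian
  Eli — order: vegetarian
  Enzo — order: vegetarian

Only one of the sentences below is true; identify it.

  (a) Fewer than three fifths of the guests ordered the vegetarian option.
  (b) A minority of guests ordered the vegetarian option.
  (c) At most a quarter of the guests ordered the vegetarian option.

(a)

|A| = 12, |A ∩ B| = 7, |A ∖ B| = 5.
(a) requires |A ∩ B| / |A| < 3/5: true.
(b) requires |A ∩ B| < |A ∖ B|: false.
(c) requires |A ∩ B| / |A| ≤ 1/4: false.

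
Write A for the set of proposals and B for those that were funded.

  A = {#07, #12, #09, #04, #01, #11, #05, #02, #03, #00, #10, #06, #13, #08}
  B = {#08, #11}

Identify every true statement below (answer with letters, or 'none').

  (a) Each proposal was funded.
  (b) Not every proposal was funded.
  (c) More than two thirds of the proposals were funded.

|A| = 14, |A ∩ B| = 2, |A ∖ B| = 12.
(a) A ⊆ B, i.e. every element of A is in B (|A ∖ B| = 0): fails.
(b) A ⊄ B (|A ∖ B| ≥ 1): holds.
(c) |A ∩ B| / |A| > 2/3: fails.

(b)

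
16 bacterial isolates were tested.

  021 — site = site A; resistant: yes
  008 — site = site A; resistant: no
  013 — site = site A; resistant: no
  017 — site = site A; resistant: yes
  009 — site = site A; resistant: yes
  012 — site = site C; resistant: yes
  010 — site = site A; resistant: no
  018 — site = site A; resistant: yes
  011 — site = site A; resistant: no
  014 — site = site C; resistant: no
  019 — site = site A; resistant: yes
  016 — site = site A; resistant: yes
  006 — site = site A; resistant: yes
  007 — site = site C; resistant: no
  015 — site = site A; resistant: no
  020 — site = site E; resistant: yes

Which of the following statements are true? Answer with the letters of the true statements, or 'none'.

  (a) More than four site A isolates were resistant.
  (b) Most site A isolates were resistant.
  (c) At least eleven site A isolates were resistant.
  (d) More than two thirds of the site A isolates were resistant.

(a), (b)

|A| = 12, |A ∩ B| = 7, |A ∖ B| = 5.
(a) |A ∩ B| > 4: holds.
(b) |A ∩ B| > |A ∖ B|: holds.
(c) |A ∩ B| ≥ 11: fails.
(d) |A ∩ B| / |A| > 2/3: fails.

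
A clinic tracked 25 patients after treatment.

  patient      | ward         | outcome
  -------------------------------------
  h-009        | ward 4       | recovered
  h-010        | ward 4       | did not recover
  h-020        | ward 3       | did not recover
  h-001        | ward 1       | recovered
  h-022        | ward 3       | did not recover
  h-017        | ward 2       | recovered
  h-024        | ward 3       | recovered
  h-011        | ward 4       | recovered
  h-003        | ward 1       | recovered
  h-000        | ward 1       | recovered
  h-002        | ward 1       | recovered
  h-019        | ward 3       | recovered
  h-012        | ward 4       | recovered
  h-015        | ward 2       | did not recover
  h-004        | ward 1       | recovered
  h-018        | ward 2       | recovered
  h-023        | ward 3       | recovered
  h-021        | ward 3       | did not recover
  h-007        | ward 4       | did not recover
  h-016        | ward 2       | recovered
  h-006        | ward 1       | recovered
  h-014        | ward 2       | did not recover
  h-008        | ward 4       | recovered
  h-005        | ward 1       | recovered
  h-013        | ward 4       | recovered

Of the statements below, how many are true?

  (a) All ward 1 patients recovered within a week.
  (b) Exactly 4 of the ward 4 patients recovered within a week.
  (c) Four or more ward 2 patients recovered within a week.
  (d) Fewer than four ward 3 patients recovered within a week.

(a) ward 1: |A| = 7, |A ∩ B| = 7; needs A ⊆ B, i.e. every element of A is in B (|A ∖ B| = 0) — true.
(b) ward 4: |A| = 7, |A ∩ B| = 5; needs |A ∩ B| = 4 — false.
(c) ward 2: |A| = 5, |A ∩ B| = 3; needs |A ∩ B| ≥ 4 — false.
(d) ward 3: |A| = 6, |A ∩ B| = 3; needs |A ∩ B| < 4 — true.

2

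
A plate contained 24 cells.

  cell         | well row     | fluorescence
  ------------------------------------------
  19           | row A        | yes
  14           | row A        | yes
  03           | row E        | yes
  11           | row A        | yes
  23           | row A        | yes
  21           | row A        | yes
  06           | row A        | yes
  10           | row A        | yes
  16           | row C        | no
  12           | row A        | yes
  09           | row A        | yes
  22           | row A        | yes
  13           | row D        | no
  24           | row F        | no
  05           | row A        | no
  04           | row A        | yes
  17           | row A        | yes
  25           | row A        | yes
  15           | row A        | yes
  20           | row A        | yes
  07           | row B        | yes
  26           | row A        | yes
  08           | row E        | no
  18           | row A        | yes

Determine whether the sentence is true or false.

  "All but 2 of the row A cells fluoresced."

False

'All but 2 of the row A cells fluoresced' holds iff |A ∖ B| = 2.
|A| = 18, |A ∩ B| = 17, |A ∖ B| = 1.
|A ∖ B| = 1, so the statement is false.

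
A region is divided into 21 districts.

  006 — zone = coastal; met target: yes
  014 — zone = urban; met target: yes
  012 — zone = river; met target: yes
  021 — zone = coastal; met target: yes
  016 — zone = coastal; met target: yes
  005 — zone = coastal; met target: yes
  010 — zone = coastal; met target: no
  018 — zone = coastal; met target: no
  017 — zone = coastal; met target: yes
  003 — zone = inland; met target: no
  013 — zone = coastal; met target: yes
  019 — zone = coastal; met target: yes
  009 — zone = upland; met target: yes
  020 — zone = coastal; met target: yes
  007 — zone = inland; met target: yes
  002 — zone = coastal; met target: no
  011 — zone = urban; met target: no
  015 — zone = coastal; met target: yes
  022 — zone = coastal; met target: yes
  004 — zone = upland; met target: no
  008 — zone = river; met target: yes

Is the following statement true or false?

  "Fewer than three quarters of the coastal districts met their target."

False

'Fewer than three quarters of the coastal districts met their target' holds iff |A ∩ B| / |A| < 3/4.
A (the restrictor) = {006, 021, 016, 005, 010, 018, 017, 013, 019, 020, 002, 015, 022}, |A| = 13.
A ∩ B = {006, 021, 016, 005, 017, 013, 019, 020, 015, 022}, so |A ∩ B| = 10.
A ∖ B = {010, 018, 002}, so |A ∖ B| = 3.
|A ∩ B|/|A| = 10/13, so the statement is false.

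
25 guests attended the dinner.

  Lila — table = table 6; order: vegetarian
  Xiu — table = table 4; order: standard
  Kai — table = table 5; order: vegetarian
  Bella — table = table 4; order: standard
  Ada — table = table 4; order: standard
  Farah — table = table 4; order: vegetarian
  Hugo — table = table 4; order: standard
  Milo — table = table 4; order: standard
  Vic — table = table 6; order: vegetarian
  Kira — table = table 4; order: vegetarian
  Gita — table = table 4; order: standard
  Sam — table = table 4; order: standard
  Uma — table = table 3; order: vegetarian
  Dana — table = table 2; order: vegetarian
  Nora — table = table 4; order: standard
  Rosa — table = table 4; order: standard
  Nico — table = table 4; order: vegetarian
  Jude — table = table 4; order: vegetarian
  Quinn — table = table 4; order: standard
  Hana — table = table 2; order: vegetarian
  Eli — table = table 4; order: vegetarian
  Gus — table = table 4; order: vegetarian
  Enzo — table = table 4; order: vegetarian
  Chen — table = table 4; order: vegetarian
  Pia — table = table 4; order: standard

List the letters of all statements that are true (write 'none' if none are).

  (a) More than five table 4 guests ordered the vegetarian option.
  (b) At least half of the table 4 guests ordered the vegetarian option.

(a)

|A| = 19, |A ∩ B| = 8, |A ∖ B| = 11.
(a) |A ∩ B| > 5: holds.
(b) |A ∩ B| ≥ |A ∖ B|: fails.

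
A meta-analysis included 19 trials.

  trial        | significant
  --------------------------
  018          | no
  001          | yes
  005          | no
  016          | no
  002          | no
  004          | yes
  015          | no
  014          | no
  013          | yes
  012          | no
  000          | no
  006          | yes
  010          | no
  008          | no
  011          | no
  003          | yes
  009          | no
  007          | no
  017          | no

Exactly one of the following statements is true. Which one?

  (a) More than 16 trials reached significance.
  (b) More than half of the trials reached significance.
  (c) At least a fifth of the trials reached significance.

|A| = 19, |A ∩ B| = 5, |A ∖ B| = 14.
(a) requires |A ∩ B| > 16: false.
(b) requires |A ∩ B| > |A ∖ B|: false.
(c) requires |A ∩ B| / |A| ≥ 1/5: true.

(c)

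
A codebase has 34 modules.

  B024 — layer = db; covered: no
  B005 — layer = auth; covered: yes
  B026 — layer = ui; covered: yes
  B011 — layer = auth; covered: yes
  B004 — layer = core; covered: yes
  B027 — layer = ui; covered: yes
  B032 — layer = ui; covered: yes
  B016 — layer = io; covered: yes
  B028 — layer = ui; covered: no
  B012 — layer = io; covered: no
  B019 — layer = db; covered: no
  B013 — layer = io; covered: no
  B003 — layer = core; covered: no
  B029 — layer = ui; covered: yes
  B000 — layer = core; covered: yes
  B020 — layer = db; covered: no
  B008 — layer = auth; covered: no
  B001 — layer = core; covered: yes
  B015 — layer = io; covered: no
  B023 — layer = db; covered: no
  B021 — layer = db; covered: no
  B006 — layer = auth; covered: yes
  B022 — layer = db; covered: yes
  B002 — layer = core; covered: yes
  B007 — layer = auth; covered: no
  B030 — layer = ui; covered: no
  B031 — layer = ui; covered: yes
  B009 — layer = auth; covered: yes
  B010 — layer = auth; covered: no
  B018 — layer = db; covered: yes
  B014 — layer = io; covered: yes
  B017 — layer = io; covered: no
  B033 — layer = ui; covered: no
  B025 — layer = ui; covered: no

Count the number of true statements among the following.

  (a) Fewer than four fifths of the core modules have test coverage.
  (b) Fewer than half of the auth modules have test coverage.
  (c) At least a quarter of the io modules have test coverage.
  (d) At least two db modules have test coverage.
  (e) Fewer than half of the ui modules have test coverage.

2

(a) core: |A| = 5, |A ∩ B| = 4; needs |A ∩ B| / |A| < 4/5 — false.
(b) auth: |A| = 7, |A ∩ B| = 4; needs |A ∩ B| < |A ∖ B| — false.
(c) io: |A| = 6, |A ∩ B| = 2; needs |A ∩ B| / |A| ≥ 1/4 — true.
(d) db: |A| = 7, |A ∩ B| = 2; needs |A ∩ B| ≥ 2 — true.
(e) ui: |A| = 9, |A ∩ B| = 5; needs |A ∩ B| < |A ∖ B| — false.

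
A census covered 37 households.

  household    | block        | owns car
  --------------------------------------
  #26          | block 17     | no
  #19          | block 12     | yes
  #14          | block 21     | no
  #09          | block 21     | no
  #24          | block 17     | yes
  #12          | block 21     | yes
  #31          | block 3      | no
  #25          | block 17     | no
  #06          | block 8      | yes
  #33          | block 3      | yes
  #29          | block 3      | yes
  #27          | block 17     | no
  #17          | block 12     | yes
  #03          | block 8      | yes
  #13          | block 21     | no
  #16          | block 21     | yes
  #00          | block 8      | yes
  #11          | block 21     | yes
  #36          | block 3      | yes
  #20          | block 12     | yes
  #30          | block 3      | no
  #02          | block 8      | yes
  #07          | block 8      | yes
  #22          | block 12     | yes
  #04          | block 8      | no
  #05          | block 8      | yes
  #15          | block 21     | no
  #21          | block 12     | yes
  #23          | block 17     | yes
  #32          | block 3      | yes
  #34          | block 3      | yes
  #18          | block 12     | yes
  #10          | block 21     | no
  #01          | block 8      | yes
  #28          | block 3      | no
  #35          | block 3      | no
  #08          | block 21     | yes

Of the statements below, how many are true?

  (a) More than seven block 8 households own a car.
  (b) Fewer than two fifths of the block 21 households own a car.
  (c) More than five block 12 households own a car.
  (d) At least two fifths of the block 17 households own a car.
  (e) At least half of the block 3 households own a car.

(a) block 8: |A| = 8, |A ∩ B| = 7; needs |A ∩ B| > 7 — false.
(b) block 21: |A| = 9, |A ∩ B| = 4; needs |A ∩ B| / |A| < 2/5 — false.
(c) block 12: |A| = 6, |A ∩ B| = 6; needs |A ∩ B| > 5 — true.
(d) block 17: |A| = 5, |A ∩ B| = 2; needs |A ∩ B| / |A| ≥ 2/5 — true.
(e) block 3: |A| = 9, |A ∩ B| = 5; needs |A ∩ B| ≥ |A ∖ B| — true.

3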